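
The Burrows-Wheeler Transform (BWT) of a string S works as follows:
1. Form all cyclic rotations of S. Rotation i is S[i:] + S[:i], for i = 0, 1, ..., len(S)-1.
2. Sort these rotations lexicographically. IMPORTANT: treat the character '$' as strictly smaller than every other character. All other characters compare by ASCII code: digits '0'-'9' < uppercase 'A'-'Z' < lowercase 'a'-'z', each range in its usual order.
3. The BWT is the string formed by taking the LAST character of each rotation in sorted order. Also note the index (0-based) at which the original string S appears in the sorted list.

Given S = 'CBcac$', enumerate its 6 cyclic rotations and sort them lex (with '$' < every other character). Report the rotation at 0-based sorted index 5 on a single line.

All 6 rotations (rotation i = S[i:]+S[:i]):
  rot[0] = CBcac$
  rot[1] = Bcac$C
  rot[2] = cac$CB
  rot[3] = ac$CBc
  rot[4] = c$CBca
  rot[5] = $CBcac
Sorted (with $ < everything):
  sorted[0] = $CBcac
  sorted[1] = Bcac$C
  sorted[2] = CBcac$
  sorted[3] = ac$CBc
  sorted[4] = c$CBca
  sorted[5] = cac$CB
sorted[5] = cac$CB

Answer: cac$CB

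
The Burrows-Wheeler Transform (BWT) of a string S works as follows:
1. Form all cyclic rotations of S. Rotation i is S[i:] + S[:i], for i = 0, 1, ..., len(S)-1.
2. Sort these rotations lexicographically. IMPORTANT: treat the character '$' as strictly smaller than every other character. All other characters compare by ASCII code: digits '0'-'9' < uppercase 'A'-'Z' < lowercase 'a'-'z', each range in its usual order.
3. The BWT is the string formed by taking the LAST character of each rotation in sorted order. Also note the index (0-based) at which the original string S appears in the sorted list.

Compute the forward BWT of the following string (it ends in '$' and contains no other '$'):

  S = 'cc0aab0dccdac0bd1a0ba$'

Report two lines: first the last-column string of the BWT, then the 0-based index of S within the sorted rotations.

All 22 rotations (rotation i = S[i:]+S[:i]):
  rot[0] = cc0aab0dccdac0bd1a0ba$
  rot[1] = c0aab0dccdac0bd1a0ba$c
  rot[2] = 0aab0dccdac0bd1a0ba$cc
  rot[3] = aab0dccdac0bd1a0ba$cc0
  rot[4] = ab0dccdac0bd1a0ba$cc0a
  rot[5] = b0dccdac0bd1a0ba$cc0aa
  rot[6] = 0dccdac0bd1a0ba$cc0aab
  rot[7] = dccdac0bd1a0ba$cc0aab0
  rot[8] = ccdac0bd1a0ba$cc0aab0d
  rot[9] = cdac0bd1a0ba$cc0aab0dc
  rot[10] = dac0bd1a0ba$cc0aab0dcc
  rot[11] = ac0bd1a0ba$cc0aab0dccd
  rot[12] = c0bd1a0ba$cc0aab0dccda
  rot[13] = 0bd1a0ba$cc0aab0dccdac
  rot[14] = bd1a0ba$cc0aab0dccdac0
  rot[15] = d1a0ba$cc0aab0dccdac0b
  rot[16] = 1a0ba$cc0aab0dccdac0bd
  rot[17] = a0ba$cc0aab0dccdac0bd1
  rot[18] = 0ba$cc0aab0dccdac0bd1a
  rot[19] = ba$cc0aab0dccdac0bd1a0
  rot[20] = a$cc0aab0dccdac0bd1a0b
  rot[21] = $cc0aab0dccdac0bd1a0ba
Sorted (with $ < everything):
  sorted[0] = $cc0aab0dccdac0bd1a0ba  (last char: 'a')
  sorted[1] = 0aab0dccdac0bd1a0ba$cc  (last char: 'c')
  sorted[2] = 0ba$cc0aab0dccdac0bd1a  (last char: 'a')
  sorted[3] = 0bd1a0ba$cc0aab0dccdac  (last char: 'c')
  sorted[4] = 0dccdac0bd1a0ba$cc0aab  (last char: 'b')
  sorted[5] = 1a0ba$cc0aab0dccdac0bd  (last char: 'd')
  sorted[6] = a$cc0aab0dccdac0bd1a0b  (last char: 'b')
  sorted[7] = a0ba$cc0aab0dccdac0bd1  (last char: '1')
  sorted[8] = aab0dccdac0bd1a0ba$cc0  (last char: '0')
  sorted[9] = ab0dccdac0bd1a0ba$cc0a  (last char: 'a')
  sorted[10] = ac0bd1a0ba$cc0aab0dccd  (last char: 'd')
  sorted[11] = b0dccdac0bd1a0ba$cc0aa  (last char: 'a')
  sorted[12] = ba$cc0aab0dccdac0bd1a0  (last char: '0')
  sorted[13] = bd1a0ba$cc0aab0dccdac0  (last char: '0')
  sorted[14] = c0aab0dccdac0bd1a0ba$c  (last char: 'c')
  sorted[15] = c0bd1a0ba$cc0aab0dccda  (last char: 'a')
  sorted[16] = cc0aab0dccdac0bd1a0ba$  (last char: '$')
  sorted[17] = ccdac0bd1a0ba$cc0aab0d  (last char: 'd')
  sorted[18] = cdac0bd1a0ba$cc0aab0dc  (last char: 'c')
  sorted[19] = d1a0ba$cc0aab0dccdac0b  (last char: 'b')
  sorted[20] = dac0bd1a0ba$cc0aab0dcc  (last char: 'c')
  sorted[21] = dccdac0bd1a0ba$cc0aab0  (last char: '0')
Last column: acacbdb10ada00ca$dcbc0
Original string S is at sorted index 16

Answer: acacbdb10ada00ca$dcbc0
16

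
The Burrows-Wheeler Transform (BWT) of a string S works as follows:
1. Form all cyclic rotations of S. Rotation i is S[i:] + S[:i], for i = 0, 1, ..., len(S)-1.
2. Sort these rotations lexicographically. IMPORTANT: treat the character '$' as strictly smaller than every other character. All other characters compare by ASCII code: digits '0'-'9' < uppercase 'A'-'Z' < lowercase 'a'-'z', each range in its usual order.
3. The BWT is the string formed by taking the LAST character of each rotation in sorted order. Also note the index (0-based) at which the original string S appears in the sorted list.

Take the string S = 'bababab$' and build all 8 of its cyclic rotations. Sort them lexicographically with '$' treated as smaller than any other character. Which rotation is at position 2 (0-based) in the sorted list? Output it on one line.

All 8 rotations (rotation i = S[i:]+S[:i]):
  rot[0] = bababab$
  rot[1] = ababab$b
  rot[2] = babab$ba
  rot[3] = abab$bab
  rot[4] = bab$baba
  rot[5] = ab$babab
  rot[6] = b$bababa
  rot[7] = $bababab
Sorted (with $ < everything):
  sorted[0] = $bababab
  sorted[1] = ab$babab
  sorted[2] = abab$bab
  sorted[3] = ababab$b
  sorted[4] = b$bababa
  sorted[5] = bab$baba
  sorted[6] = babab$ba
  sorted[7] = bababab$
sorted[2] = abab$bab

Answer: abab$bab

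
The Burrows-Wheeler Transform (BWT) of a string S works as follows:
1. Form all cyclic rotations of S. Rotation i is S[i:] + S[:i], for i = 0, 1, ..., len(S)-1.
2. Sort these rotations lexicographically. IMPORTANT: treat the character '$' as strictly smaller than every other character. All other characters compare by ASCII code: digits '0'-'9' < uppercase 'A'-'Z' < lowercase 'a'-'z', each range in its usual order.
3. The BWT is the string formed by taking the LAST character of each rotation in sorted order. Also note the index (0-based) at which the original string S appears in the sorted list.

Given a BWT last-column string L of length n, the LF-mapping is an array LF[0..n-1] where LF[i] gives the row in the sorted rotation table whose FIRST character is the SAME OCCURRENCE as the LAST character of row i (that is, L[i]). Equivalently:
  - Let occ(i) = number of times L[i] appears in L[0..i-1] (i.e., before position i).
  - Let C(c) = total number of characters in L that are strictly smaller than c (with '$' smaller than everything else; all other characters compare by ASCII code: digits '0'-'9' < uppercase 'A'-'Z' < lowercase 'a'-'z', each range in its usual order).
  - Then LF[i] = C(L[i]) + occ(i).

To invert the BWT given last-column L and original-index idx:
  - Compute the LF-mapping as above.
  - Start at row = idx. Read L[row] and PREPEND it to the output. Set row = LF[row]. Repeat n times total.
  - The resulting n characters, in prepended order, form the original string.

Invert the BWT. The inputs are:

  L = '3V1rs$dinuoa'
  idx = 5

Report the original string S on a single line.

LF mapping: 2 3 1 9 10 0 5 6 7 11 8 4
Walk LF starting at row 5, prepending L[row]:
  step 1: row=5, L[5]='$', prepend. Next row=LF[5]=0
  step 2: row=0, L[0]='3', prepend. Next row=LF[0]=2
  step 3: row=2, L[2]='1', prepend. Next row=LF[2]=1
  step 4: row=1, L[1]='V', prepend. Next row=LF[1]=3
  step 5: row=3, L[3]='r', prepend. Next row=LF[3]=9
  step 6: row=9, L[9]='u', prepend. Next row=LF[9]=11
  step 7: row=11, L[11]='a', prepend. Next row=LF[11]=4
  step 8: row=4, L[4]='s', prepend. Next row=LF[4]=10
  step 9: row=10, L[10]='o', prepend. Next row=LF[10]=8
  step 10: row=8, L[8]='n', prepend. Next row=LF[8]=7
  step 11: row=7, L[7]='i', prepend. Next row=LF[7]=6
  step 12: row=6, L[6]='d', prepend. Next row=LF[6]=5
Reversed output: dinosaurV13$

Answer: dinosaurV13$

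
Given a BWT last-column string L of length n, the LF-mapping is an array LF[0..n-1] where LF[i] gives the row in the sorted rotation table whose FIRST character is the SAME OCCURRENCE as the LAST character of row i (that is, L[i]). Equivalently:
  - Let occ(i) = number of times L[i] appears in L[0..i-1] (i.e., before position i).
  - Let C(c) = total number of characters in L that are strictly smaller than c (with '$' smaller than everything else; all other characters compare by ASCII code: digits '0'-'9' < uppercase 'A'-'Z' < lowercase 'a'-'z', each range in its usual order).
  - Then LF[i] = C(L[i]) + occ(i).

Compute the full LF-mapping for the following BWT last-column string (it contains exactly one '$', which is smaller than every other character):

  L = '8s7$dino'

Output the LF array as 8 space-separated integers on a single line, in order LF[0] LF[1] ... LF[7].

Answer: 2 7 1 0 3 4 5 6

Derivation:
Char counts: '$':1, '7':1, '8':1, 'd':1, 'i':1, 'n':1, 'o':1, 's':1
C (first-col start): C('$')=0, C('7')=1, C('8')=2, C('d')=3, C('i')=4, C('n')=5, C('o')=6, C('s')=7
L[0]='8': occ=0, LF[0]=C('8')+0=2+0=2
L[1]='s': occ=0, LF[1]=C('s')+0=7+0=7
L[2]='7': occ=0, LF[2]=C('7')+0=1+0=1
L[3]='$': occ=0, LF[3]=C('$')+0=0+0=0
L[4]='d': occ=0, LF[4]=C('d')+0=3+0=3
L[5]='i': occ=0, LF[5]=C('i')+0=4+0=4
L[6]='n': occ=0, LF[6]=C('n')+0=5+0=5
L[7]='o': occ=0, LF[7]=C('o')+0=6+0=6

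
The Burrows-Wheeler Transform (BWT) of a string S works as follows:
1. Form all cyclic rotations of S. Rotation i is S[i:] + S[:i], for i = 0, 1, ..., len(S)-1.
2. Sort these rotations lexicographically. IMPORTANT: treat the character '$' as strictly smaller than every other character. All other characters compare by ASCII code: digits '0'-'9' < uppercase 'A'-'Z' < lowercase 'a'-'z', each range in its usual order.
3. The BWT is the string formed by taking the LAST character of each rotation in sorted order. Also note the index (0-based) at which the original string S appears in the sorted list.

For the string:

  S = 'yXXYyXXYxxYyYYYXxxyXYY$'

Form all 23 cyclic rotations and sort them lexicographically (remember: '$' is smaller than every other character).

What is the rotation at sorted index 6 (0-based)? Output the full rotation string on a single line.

All 23 rotations (rotation i = S[i:]+S[:i]):
  rot[0] = yXXYyXXYxxYyYYYXxxyXYY$
  rot[1] = XXYyXXYxxYyYYYXxxyXYY$y
  rot[2] = XYyXXYxxYyYYYXxxyXYY$yX
  rot[3] = YyXXYxxYyYYYXxxyXYY$yXX
  rot[4] = yXXYxxYyYYYXxxyXYY$yXXY
  rot[5] = XXYxxYyYYYXxxyXYY$yXXYy
  rot[6] = XYxxYyYYYXxxyXYY$yXXYyX
  rot[7] = YxxYyYYYXxxyXYY$yXXYyXX
  rot[8] = xxYyYYYXxxyXYY$yXXYyXXY
  rot[9] = xYyYYYXxxyXYY$yXXYyXXYx
  rot[10] = YyYYYXxxyXYY$yXXYyXXYxx
  rot[11] = yYYYXxxyXYY$yXXYyXXYxxY
  rot[12] = YYYXxxyXYY$yXXYyXXYxxYy
  rot[13] = YYXxxyXYY$yXXYyXXYxxYyY
  rot[14] = YXxxyXYY$yXXYyXXYxxYyYY
  rot[15] = XxxyXYY$yXXYyXXYxxYyYYY
  rot[16] = xxyXYY$yXXYyXXYxxYyYYYX
  rot[17] = xyXYY$yXXYyXXYxxYyYYYXx
  rot[18] = yXYY$yXXYyXXYxxYyYYYXxx
  rot[19] = XYY$yXXYyXXYxxYyYYYXxxy
  rot[20] = YY$yXXYyXXYxxYyYYYXxxyX
  rot[21] = Y$yXXYyXXYxxYyYYYXxxyXY
  rot[22] = $yXXYyXXYxxYyYYYXxxyXYY
Sorted (with $ < everything):
  sorted[0] = $yXXYyXXYxxYyYYYXxxyXYY
  sorted[1] = XXYxxYyYYYXxxyXYY$yXXYy
  sorted[2] = XXYyXXYxxYyYYYXxxyXYY$y
  sorted[3] = XYY$yXXYyXXYxxYyYYYXxxy
  sorted[4] = XYxxYyYYYXxxyXYY$yXXYyX
  sorted[5] = XYyXXYxxYyYYYXxxyXYY$yX
  sorted[6] = XxxyXYY$yXXYyXXYxxYyYYY
  sorted[7] = Y$yXXYyXXYxxYyYYYXxxyXY
  sorted[8] = YXxxyXYY$yXXYyXXYxxYyYY
  sorted[9] = YY$yXXYyXXYxxYyYYYXxxyX
  sorted[10] = YYXxxyXYY$yXXYyXXYxxYyY
  sorted[11] = YYYXxxyXYY$yXXYyXXYxxYy
  sorted[12] = YxxYyYYYXxxyXYY$yXXYyXX
  sorted[13] = YyXXYxxYyYYYXxxyXYY$yXX
  sorted[14] = YyYYYXxxyXYY$yXXYyXXYxx
  sorted[15] = xYyYYYXxxyXYY$yXXYyXXYx
  sorted[16] = xxYyYYYXxxyXYY$yXXYyXXY
  sorted[17] = xxyXYY$yXXYyXXYxxYyYYYX
  sorted[18] = xyXYY$yXXYyXXYxxYyYYYXx
  sorted[19] = yXXYxxYyYYYXxxyXYY$yXXY
  sorted[20] = yXXYyXXYxxYyYYYXxxyXYY$
  sorted[21] = yXYY$yXXYyXXYxxYyYYYXxx
  sorted[22] = yYYYXxxyXYY$yXXYyXXYxxY
sorted[6] = XxxyXYY$yXXYyXXYxxYyYYY

Answer: XxxyXYY$yXXYyXXYxxYyYYY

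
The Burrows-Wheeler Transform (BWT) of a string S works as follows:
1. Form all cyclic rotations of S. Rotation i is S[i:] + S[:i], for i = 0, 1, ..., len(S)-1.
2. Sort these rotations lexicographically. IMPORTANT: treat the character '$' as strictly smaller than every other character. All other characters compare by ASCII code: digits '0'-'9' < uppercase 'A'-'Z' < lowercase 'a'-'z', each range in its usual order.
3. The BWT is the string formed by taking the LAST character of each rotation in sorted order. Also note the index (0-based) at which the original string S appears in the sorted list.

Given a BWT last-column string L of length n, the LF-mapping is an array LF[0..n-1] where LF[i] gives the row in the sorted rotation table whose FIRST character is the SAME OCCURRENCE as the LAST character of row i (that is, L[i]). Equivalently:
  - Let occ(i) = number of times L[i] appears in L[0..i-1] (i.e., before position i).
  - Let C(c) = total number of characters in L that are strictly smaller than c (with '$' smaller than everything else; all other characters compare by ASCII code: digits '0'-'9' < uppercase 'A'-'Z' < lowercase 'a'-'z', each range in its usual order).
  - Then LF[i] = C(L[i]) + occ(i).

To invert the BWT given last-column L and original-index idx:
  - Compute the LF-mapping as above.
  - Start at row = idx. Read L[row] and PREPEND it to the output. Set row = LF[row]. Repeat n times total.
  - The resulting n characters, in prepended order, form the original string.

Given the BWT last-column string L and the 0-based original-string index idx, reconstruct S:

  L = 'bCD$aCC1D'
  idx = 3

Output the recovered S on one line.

Answer: CDC1aCDb$

Derivation:
LF mapping: 8 2 5 0 7 3 4 1 6
Walk LF starting at row 3, prepending L[row]:
  step 1: row=3, L[3]='$', prepend. Next row=LF[3]=0
  step 2: row=0, L[0]='b', prepend. Next row=LF[0]=8
  step 3: row=8, L[8]='D', prepend. Next row=LF[8]=6
  step 4: row=6, L[6]='C', prepend. Next row=LF[6]=4
  step 5: row=4, L[4]='a', prepend. Next row=LF[4]=7
  step 6: row=7, L[7]='1', prepend. Next row=LF[7]=1
  step 7: row=1, L[1]='C', prepend. Next row=LF[1]=2
  step 8: row=2, L[2]='D', prepend. Next row=LF[2]=5
  step 9: row=5, L[5]='C', prepend. Next row=LF[5]=3
Reversed output: CDC1aCDb$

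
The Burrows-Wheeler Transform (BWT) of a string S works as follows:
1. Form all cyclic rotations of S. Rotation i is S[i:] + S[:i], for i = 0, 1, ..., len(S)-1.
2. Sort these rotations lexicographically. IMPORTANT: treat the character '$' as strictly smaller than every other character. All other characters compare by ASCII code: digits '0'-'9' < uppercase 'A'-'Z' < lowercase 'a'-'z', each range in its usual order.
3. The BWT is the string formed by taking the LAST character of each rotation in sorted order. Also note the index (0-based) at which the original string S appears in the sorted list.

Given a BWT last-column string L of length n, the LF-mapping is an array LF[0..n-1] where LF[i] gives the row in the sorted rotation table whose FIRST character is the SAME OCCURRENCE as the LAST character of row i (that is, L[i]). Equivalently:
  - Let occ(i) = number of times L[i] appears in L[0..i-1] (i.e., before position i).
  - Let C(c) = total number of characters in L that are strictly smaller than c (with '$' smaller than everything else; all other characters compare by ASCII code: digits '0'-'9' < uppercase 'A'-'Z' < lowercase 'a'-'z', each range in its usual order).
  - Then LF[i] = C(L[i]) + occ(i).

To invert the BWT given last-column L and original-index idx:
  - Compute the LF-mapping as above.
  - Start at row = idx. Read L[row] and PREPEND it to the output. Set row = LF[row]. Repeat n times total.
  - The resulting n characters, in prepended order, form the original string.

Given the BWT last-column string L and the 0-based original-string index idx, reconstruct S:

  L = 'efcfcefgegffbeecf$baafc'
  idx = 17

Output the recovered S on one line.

LF mapping: 9 14 5 15 6 10 16 21 11 22 17 18 3 12 13 7 19 0 4 1 2 20 8
Walk LF starting at row 17, prepending L[row]:
  step 1: row=17, L[17]='$', prepend. Next row=LF[17]=0
  step 2: row=0, L[0]='e', prepend. Next row=LF[0]=9
  step 3: row=9, L[9]='g', prepend. Next row=LF[9]=22
  step 4: row=22, L[22]='c', prepend. Next row=LF[22]=8
  step 5: row=8, L[8]='e', prepend. Next row=LF[8]=11
  step 6: row=11, L[11]='f', prepend. Next row=LF[11]=18
  step 7: row=18, L[18]='b', prepend. Next row=LF[18]=4
  step 8: row=4, L[4]='c', prepend. Next row=LF[4]=6
  step 9: row=6, L[6]='f', prepend. Next row=LF[6]=16
  step 10: row=16, L[16]='f', prepend. Next row=LF[16]=19
  step 11: row=19, L[19]='a', prepend. Next row=LF[19]=1
  step 12: row=1, L[1]='f', prepend. Next row=LF[1]=14
  step 13: row=14, L[14]='e', prepend. Next row=LF[14]=13
  step 14: row=13, L[13]='e', prepend. Next row=LF[13]=12
  step 15: row=12, L[12]='b', prepend. Next row=LF[12]=3
  step 16: row=3, L[3]='f', prepend. Next row=LF[3]=15
  step 17: row=15, L[15]='c', prepend. Next row=LF[15]=7
  step 18: row=7, L[7]='g', prepend. Next row=LF[7]=21
  step 19: row=21, L[21]='f', prepend. Next row=LF[21]=20
  step 20: row=20, L[20]='a', prepend. Next row=LF[20]=2
  step 21: row=2, L[2]='c', prepend. Next row=LF[2]=5
  step 22: row=5, L[5]='e', prepend. Next row=LF[5]=10
  step 23: row=10, L[10]='f', prepend. Next row=LF[10]=17
Reversed output: fecafgcfbeefaffcbfecge$

Answer: fecafgcfbeefaffcbfecge$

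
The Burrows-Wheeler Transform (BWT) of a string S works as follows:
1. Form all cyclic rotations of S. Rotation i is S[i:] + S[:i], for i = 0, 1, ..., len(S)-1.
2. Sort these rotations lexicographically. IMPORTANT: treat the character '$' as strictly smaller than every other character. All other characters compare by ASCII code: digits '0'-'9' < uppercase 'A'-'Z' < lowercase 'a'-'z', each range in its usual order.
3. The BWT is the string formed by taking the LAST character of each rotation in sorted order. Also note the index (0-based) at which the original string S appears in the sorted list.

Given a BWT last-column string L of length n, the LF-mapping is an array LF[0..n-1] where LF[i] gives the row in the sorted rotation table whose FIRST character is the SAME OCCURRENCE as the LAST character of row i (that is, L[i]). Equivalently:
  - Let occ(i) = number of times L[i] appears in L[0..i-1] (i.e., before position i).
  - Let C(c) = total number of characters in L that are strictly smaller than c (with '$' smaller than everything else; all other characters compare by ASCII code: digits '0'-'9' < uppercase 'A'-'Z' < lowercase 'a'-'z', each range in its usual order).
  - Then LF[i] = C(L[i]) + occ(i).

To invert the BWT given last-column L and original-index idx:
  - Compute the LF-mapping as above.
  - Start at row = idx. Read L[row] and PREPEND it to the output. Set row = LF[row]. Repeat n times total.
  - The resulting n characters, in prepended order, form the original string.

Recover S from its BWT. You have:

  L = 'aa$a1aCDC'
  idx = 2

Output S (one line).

Answer: Ca1DaCaa$

Derivation:
LF mapping: 5 6 0 7 1 8 2 4 3
Walk LF starting at row 2, prepending L[row]:
  step 1: row=2, L[2]='$', prepend. Next row=LF[2]=0
  step 2: row=0, L[0]='a', prepend. Next row=LF[0]=5
  step 3: row=5, L[5]='a', prepend. Next row=LF[5]=8
  step 4: row=8, L[8]='C', prepend. Next row=LF[8]=3
  step 5: row=3, L[3]='a', prepend. Next row=LF[3]=7
  step 6: row=7, L[7]='D', prepend. Next row=LF[7]=4
  step 7: row=4, L[4]='1', prepend. Next row=LF[4]=1
  step 8: row=1, L[1]='a', prepend. Next row=LF[1]=6
  step 9: row=6, L[6]='C', prepend. Next row=LF[6]=2
Reversed output: Ca1DaCaa$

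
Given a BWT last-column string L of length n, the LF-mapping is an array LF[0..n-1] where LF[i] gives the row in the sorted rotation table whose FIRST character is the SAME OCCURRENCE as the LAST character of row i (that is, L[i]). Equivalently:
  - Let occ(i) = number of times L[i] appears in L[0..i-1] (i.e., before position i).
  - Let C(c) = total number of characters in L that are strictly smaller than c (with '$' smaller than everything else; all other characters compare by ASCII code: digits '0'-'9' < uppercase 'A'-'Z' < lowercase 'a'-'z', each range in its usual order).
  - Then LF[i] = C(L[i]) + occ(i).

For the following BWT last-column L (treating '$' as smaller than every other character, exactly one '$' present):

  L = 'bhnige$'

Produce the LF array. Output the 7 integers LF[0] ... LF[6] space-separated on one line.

Answer: 1 4 6 5 3 2 0

Derivation:
Char counts: '$':1, 'b':1, 'e':1, 'g':1, 'h':1, 'i':1, 'n':1
C (first-col start): C('$')=0, C('b')=1, C('e')=2, C('g')=3, C('h')=4, C('i')=5, C('n')=6
L[0]='b': occ=0, LF[0]=C('b')+0=1+0=1
L[1]='h': occ=0, LF[1]=C('h')+0=4+0=4
L[2]='n': occ=0, LF[2]=C('n')+0=6+0=6
L[3]='i': occ=0, LF[3]=C('i')+0=5+0=5
L[4]='g': occ=0, LF[4]=C('g')+0=3+0=3
L[5]='e': occ=0, LF[5]=C('e')+0=2+0=2
L[6]='$': occ=0, LF[6]=C('$')+0=0+0=0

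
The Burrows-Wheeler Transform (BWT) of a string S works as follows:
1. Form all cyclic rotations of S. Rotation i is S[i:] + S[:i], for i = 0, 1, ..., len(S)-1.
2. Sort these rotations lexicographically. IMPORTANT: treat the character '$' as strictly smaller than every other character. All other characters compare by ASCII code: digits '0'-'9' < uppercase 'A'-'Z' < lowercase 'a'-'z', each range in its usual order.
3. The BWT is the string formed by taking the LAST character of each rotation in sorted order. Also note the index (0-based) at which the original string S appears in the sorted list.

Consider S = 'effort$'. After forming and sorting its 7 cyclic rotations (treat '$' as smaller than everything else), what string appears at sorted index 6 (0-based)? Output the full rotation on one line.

All 7 rotations (rotation i = S[i:]+S[:i]):
  rot[0] = effort$
  rot[1] = ffort$e
  rot[2] = fort$ef
  rot[3] = ort$eff
  rot[4] = rt$effo
  rot[5] = t$effor
  rot[6] = $effort
Sorted (with $ < everything):
  sorted[0] = $effort
  sorted[1] = effort$
  sorted[2] = ffort$e
  sorted[3] = fort$ef
  sorted[4] = ort$eff
  sorted[5] = rt$effo
  sorted[6] = t$effor
sorted[6] = t$effor

Answer: t$effor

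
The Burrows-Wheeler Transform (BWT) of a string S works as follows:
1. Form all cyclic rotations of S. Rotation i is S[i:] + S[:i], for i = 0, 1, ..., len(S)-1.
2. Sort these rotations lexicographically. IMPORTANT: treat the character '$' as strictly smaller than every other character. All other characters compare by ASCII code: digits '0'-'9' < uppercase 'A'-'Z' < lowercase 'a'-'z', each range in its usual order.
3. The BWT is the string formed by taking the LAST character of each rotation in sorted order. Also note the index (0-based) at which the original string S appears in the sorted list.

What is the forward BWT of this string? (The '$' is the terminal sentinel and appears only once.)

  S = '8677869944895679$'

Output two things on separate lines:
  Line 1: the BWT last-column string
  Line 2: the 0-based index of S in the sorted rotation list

Answer: 9949858676$747986
10

Derivation:
All 17 rotations (rotation i = S[i:]+S[:i]):
  rot[0] = 8677869944895679$
  rot[1] = 677869944895679$8
  rot[2] = 77869944895679$86
  rot[3] = 7869944895679$867
  rot[4] = 869944895679$8677
  rot[5] = 69944895679$86778
  rot[6] = 9944895679$867786
  rot[7] = 944895679$8677869
  rot[8] = 44895679$86778699
  rot[9] = 4895679$867786994
  rot[10] = 895679$8677869944
  rot[11] = 95679$86778699448
  rot[12] = 5679$867786994489
  rot[13] = 679$8677869944895
  rot[14] = 79$86778699448956
  rot[15] = 9$867786994489567
  rot[16] = $8677869944895679
Sorted (with $ < everything):
  sorted[0] = $8677869944895679  (last char: '9')
  sorted[1] = 44895679$86778699  (last char: '9')
  sorted[2] = 4895679$867786994  (last char: '4')
  sorted[3] = 5679$867786994489  (last char: '9')
  sorted[4] = 677869944895679$8  (last char: '8')
  sorted[5] = 679$8677869944895  (last char: '5')
  sorted[6] = 69944895679$86778  (last char: '8')
  sorted[7] = 77869944895679$86  (last char: '6')
  sorted[8] = 7869944895679$867  (last char: '7')
  sorted[9] = 79$86778699448956  (last char: '6')
  sorted[10] = 8677869944895679$  (last char: '$')
  sorted[11] = 869944895679$8677  (last char: '7')
  sorted[12] = 895679$8677869944  (last char: '4')
  sorted[13] = 9$867786994489567  (last char: '7')
  sorted[14] = 944895679$8677869  (last char: '9')
  sorted[15] = 95679$86778699448  (last char: '8')
  sorted[16] = 9944895679$867786  (last char: '6')
Last column: 9949858676$747986
Original string S is at sorted index 10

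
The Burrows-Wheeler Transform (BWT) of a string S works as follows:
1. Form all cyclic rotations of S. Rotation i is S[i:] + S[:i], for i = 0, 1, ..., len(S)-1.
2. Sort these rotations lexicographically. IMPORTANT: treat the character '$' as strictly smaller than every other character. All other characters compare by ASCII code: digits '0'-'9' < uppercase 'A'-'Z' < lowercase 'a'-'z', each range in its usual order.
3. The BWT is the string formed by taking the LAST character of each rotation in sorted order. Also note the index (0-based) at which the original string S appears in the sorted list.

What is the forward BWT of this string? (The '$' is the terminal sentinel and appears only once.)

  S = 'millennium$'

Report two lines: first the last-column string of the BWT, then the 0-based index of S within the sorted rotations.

All 11 rotations (rotation i = S[i:]+S[:i]):
  rot[0] = millennium$
  rot[1] = illennium$m
  rot[2] = llennium$mi
  rot[3] = lennium$mil
  rot[4] = ennium$mill
  rot[5] = nnium$mille
  rot[6] = nium$millen
  rot[7] = ium$millenn
  rot[8] = um$millenni
  rot[9] = m$millenniu
  rot[10] = $millennium
Sorted (with $ < everything):
  sorted[0] = $millennium  (last char: 'm')
  sorted[1] = ennium$mill  (last char: 'l')
  sorted[2] = illennium$m  (last char: 'm')
  sorted[3] = ium$millenn  (last char: 'n')
  sorted[4] = lennium$mil  (last char: 'l')
  sorted[5] = llennium$mi  (last char: 'i')
  sorted[6] = m$millenniu  (last char: 'u')
  sorted[7] = millennium$  (last char: '$')
  sorted[8] = nium$millen  (last char: 'n')
  sorted[9] = nnium$mille  (last char: 'e')
  sorted[10] = um$millenni  (last char: 'i')
Last column: mlmnliu$nei
Original string S is at sorted index 7

Answer: mlmnliu$nei
7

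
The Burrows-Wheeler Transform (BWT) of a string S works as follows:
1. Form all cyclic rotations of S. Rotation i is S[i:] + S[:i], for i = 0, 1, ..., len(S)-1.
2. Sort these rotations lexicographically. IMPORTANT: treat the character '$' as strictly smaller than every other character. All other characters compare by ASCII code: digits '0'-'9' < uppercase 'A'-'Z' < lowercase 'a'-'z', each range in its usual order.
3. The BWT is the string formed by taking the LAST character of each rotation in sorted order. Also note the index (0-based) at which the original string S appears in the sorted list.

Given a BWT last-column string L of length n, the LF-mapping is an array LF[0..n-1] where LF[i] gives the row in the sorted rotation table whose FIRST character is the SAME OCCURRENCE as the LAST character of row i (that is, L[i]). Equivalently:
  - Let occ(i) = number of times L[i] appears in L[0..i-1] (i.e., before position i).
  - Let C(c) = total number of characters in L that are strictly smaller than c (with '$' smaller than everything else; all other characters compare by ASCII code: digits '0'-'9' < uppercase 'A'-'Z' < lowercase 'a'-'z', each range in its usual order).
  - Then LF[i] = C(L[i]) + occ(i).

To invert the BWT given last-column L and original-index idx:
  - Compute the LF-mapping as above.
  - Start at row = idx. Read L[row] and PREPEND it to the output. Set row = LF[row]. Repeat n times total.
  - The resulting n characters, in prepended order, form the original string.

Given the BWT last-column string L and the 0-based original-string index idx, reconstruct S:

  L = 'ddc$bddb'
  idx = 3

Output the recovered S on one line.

Answer: cbdddbd$

Derivation:
LF mapping: 4 5 3 0 1 6 7 2
Walk LF starting at row 3, prepending L[row]:
  step 1: row=3, L[3]='$', prepend. Next row=LF[3]=0
  step 2: row=0, L[0]='d', prepend. Next row=LF[0]=4
  step 3: row=4, L[4]='b', prepend. Next row=LF[4]=1
  step 4: row=1, L[1]='d', prepend. Next row=LF[1]=5
  step 5: row=5, L[5]='d', prepend. Next row=LF[5]=6
  step 6: row=6, L[6]='d', prepend. Next row=LF[6]=7
  step 7: row=7, L[7]='b', prepend. Next row=LF[7]=2
  step 8: row=2, L[2]='c', prepend. Next row=LF[2]=3
Reversed output: cbdddbd$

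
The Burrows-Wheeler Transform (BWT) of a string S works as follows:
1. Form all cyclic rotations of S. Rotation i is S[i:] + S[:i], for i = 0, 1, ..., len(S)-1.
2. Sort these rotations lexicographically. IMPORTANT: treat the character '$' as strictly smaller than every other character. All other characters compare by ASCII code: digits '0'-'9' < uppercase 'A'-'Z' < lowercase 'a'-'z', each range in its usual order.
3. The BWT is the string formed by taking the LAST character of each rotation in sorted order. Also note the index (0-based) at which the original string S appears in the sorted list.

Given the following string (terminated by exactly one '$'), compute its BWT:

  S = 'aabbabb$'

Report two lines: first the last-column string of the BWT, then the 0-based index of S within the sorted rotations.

Answer: b$babbaa
1

Derivation:
All 8 rotations (rotation i = S[i:]+S[:i]):
  rot[0] = aabbabb$
  rot[1] = abbabb$a
  rot[2] = bbabb$aa
  rot[3] = babb$aab
  rot[4] = abb$aabb
  rot[5] = bb$aabba
  rot[6] = b$aabbab
  rot[7] = $aabbabb
Sorted (with $ < everything):
  sorted[0] = $aabbabb  (last char: 'b')
  sorted[1] = aabbabb$  (last char: '$')
  sorted[2] = abb$aabb  (last char: 'b')
  sorted[3] = abbabb$a  (last char: 'a')
  sorted[4] = b$aabbab  (last char: 'b')
  sorted[5] = babb$aab  (last char: 'b')
  sorted[6] = bb$aabba  (last char: 'a')
  sorted[7] = bbabb$aa  (last char: 'a')
Last column: b$babbaa
Original string S is at sorted index 1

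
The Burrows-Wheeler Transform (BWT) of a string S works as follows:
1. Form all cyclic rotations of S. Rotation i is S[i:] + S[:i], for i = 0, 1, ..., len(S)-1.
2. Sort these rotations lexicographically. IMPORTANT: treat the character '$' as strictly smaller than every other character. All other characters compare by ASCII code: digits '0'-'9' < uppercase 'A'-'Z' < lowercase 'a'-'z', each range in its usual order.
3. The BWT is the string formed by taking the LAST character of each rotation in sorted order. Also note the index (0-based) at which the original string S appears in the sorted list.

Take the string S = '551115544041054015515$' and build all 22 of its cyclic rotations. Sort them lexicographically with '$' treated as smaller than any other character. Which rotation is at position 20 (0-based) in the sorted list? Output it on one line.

All 22 rotations (rotation i = S[i:]+S[:i]):
  rot[0] = 551115544041054015515$
  rot[1] = 51115544041054015515$5
  rot[2] = 1115544041054015515$55
  rot[3] = 115544041054015515$551
  rot[4] = 15544041054015515$5511
  rot[5] = 5544041054015515$55111
  rot[6] = 544041054015515$551115
  rot[7] = 44041054015515$5511155
  rot[8] = 4041054015515$55111554
  rot[9] = 041054015515$551115544
  rot[10] = 41054015515$5511155440
  rot[11] = 1054015515$55111554404
  rot[12] = 054015515$551115544041
  rot[13] = 54015515$5511155440410
  rot[14] = 4015515$55111554404105
  rot[15] = 015515$551115544041054
  rot[16] = 15515$5511155440410540
  rot[17] = 5515$55111554404105401
  rot[18] = 515$551115544041054015
  rot[19] = 15$5511155440410540155
  rot[20] = 5$55111554404105401551
  rot[21] = $551115544041054015515
Sorted (with $ < everything):
  sorted[0] = $551115544041054015515
  sorted[1] = 015515$551115544041054
  sorted[2] = 041054015515$551115544
  sorted[3] = 054015515$551115544041
  sorted[4] = 1054015515$55111554404
  sorted[5] = 1115544041054015515$55
  sorted[6] = 115544041054015515$551
  sorted[7] = 15$5511155440410540155
  sorted[8] = 15515$5511155440410540
  sorted[9] = 15544041054015515$5511
  sorted[10] = 4015515$55111554404105
  sorted[11] = 4041054015515$55111554
  sorted[12] = 41054015515$5511155440
  sorted[13] = 44041054015515$5511155
  sorted[14] = 5$55111554404105401551
  sorted[15] = 51115544041054015515$5
  sorted[16] = 515$551115544041054015
  sorted[17] = 54015515$5511155440410
  sorted[18] = 544041054015515$551115
  sorted[19] = 551115544041054015515$
  sorted[20] = 5515$55111554404105401
  sorted[21] = 5544041054015515$55111
sorted[20] = 5515$55111554404105401

Answer: 5515$55111554404105401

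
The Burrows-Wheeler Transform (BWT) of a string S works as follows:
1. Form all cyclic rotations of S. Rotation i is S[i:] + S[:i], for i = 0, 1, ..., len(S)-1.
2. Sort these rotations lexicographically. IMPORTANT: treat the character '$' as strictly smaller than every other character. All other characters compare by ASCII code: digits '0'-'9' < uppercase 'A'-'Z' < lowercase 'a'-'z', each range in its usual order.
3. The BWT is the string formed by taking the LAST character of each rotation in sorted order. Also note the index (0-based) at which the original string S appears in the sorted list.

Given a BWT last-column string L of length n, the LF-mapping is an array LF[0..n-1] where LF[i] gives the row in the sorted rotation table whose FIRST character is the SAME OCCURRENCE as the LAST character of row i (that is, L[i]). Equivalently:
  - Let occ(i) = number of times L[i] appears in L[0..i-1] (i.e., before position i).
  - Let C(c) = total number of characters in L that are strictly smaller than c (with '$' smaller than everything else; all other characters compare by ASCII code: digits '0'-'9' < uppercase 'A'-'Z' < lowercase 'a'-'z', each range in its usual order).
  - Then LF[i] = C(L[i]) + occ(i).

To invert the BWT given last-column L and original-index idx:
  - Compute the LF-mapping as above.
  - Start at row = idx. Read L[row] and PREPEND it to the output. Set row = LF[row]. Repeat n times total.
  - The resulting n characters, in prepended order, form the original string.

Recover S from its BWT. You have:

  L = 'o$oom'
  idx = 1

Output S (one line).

LF mapping: 2 0 3 4 1
Walk LF starting at row 1, prepending L[row]:
  step 1: row=1, L[1]='$', prepend. Next row=LF[1]=0
  step 2: row=0, L[0]='o', prepend. Next row=LF[0]=2
  step 3: row=2, L[2]='o', prepend. Next row=LF[2]=3
  step 4: row=3, L[3]='o', prepend. Next row=LF[3]=4
  step 5: row=4, L[4]='m', prepend. Next row=LF[4]=1
Reversed output: mooo$

Answer: mooo$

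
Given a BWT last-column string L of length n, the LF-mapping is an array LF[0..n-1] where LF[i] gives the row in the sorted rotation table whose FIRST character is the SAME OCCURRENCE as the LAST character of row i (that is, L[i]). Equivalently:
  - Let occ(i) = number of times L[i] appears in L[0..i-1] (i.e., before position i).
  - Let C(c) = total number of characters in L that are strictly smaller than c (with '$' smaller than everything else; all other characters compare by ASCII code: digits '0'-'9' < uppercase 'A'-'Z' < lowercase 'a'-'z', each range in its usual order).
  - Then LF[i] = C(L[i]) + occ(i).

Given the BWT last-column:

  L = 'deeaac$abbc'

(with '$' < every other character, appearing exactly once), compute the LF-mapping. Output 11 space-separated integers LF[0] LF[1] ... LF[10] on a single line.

Answer: 8 9 10 1 2 6 0 3 4 5 7

Derivation:
Char counts: '$':1, 'a':3, 'b':2, 'c':2, 'd':1, 'e':2
C (first-col start): C('$')=0, C('a')=1, C('b')=4, C('c')=6, C('d')=8, C('e')=9
L[0]='d': occ=0, LF[0]=C('d')+0=8+0=8
L[1]='e': occ=0, LF[1]=C('e')+0=9+0=9
L[2]='e': occ=1, LF[2]=C('e')+1=9+1=10
L[3]='a': occ=0, LF[3]=C('a')+0=1+0=1
L[4]='a': occ=1, LF[4]=C('a')+1=1+1=2
L[5]='c': occ=0, LF[5]=C('c')+0=6+0=6
L[6]='$': occ=0, LF[6]=C('$')+0=0+0=0
L[7]='a': occ=2, LF[7]=C('a')+2=1+2=3
L[8]='b': occ=0, LF[8]=C('b')+0=4+0=4
L[9]='b': occ=1, LF[9]=C('b')+1=4+1=5
L[10]='c': occ=1, LF[10]=C('c')+1=6+1=7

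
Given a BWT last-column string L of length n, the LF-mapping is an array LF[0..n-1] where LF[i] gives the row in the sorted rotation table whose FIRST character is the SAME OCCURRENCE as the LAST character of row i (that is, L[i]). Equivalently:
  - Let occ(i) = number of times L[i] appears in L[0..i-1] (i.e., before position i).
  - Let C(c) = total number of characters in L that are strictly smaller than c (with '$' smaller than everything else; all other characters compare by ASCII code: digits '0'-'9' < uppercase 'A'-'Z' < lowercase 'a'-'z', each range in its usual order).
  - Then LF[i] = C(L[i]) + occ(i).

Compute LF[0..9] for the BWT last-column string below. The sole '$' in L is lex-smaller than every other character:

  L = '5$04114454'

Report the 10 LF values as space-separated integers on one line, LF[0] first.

Char counts: '$':1, '0':1, '1':2, '4':4, '5':2
C (first-col start): C('$')=0, C('0')=1, C('1')=2, C('4')=4, C('5')=8
L[0]='5': occ=0, LF[0]=C('5')+0=8+0=8
L[1]='$': occ=0, LF[1]=C('$')+0=0+0=0
L[2]='0': occ=0, LF[2]=C('0')+0=1+0=1
L[3]='4': occ=0, LF[3]=C('4')+0=4+0=4
L[4]='1': occ=0, LF[4]=C('1')+0=2+0=2
L[5]='1': occ=1, LF[5]=C('1')+1=2+1=3
L[6]='4': occ=1, LF[6]=C('4')+1=4+1=5
L[7]='4': occ=2, LF[7]=C('4')+2=4+2=6
L[8]='5': occ=1, LF[8]=C('5')+1=8+1=9
L[9]='4': occ=3, LF[9]=C('4')+3=4+3=7

Answer: 8 0 1 4 2 3 5 6 9 7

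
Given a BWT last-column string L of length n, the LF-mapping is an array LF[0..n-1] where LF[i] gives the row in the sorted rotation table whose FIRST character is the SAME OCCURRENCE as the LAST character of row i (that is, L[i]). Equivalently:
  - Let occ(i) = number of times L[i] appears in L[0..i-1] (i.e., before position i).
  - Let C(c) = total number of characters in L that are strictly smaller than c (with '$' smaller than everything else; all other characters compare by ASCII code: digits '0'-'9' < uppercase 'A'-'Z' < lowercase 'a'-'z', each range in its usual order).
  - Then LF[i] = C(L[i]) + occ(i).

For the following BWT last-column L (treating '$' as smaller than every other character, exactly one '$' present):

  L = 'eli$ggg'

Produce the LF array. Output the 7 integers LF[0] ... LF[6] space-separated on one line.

Answer: 1 6 5 0 2 3 4

Derivation:
Char counts: '$':1, 'e':1, 'g':3, 'i':1, 'l':1
C (first-col start): C('$')=0, C('e')=1, C('g')=2, C('i')=5, C('l')=6
L[0]='e': occ=0, LF[0]=C('e')+0=1+0=1
L[1]='l': occ=0, LF[1]=C('l')+0=6+0=6
L[2]='i': occ=0, LF[2]=C('i')+0=5+0=5
L[3]='$': occ=0, LF[3]=C('$')+0=0+0=0
L[4]='g': occ=0, LF[4]=C('g')+0=2+0=2
L[5]='g': occ=1, LF[5]=C('g')+1=2+1=3
L[6]='g': occ=2, LF[6]=C('g')+2=2+2=4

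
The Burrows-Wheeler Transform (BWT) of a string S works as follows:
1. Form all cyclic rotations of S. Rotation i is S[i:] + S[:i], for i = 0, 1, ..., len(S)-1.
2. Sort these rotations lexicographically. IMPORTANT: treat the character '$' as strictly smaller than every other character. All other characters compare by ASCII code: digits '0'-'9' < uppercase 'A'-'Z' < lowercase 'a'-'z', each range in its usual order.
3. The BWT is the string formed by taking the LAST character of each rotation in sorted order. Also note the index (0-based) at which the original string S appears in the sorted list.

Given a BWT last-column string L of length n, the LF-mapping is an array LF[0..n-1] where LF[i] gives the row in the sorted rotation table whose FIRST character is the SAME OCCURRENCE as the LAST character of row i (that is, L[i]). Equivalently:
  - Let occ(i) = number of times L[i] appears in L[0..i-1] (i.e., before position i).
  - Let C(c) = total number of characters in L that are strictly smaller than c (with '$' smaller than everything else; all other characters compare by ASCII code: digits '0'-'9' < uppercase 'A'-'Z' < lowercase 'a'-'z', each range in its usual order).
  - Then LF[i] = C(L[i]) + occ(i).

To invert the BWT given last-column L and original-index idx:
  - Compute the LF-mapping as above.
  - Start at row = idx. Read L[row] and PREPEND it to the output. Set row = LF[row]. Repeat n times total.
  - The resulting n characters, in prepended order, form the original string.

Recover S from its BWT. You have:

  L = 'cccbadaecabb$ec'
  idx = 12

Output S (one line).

LF mapping: 7 8 9 4 1 12 2 13 10 3 5 6 0 14 11
Walk LF starting at row 12, prepending L[row]:
  step 1: row=12, L[12]='$', prepend. Next row=LF[12]=0
  step 2: row=0, L[0]='c', prepend. Next row=LF[0]=7
  step 3: row=7, L[7]='e', prepend. Next row=LF[7]=13
  step 4: row=13, L[13]='e', prepend. Next row=LF[13]=14
  step 5: row=14, L[14]='c', prepend. Next row=LF[14]=11
  step 6: row=11, L[11]='b', prepend. Next row=LF[11]=6
  step 7: row=6, L[6]='a', prepend. Next row=LF[6]=2
  step 8: row=2, L[2]='c', prepend. Next row=LF[2]=9
  step 9: row=9, L[9]='a', prepend. Next row=LF[9]=3
  step 10: row=3, L[3]='b', prepend. Next row=LF[3]=4
  step 11: row=4, L[4]='a', prepend. Next row=LF[4]=1
  step 12: row=1, L[1]='c', prepend. Next row=LF[1]=8
  step 13: row=8, L[8]='c', prepend. Next row=LF[8]=10
  step 14: row=10, L[10]='b', prepend. Next row=LF[10]=5
  step 15: row=5, L[5]='d', prepend. Next row=LF[5]=12
Reversed output: dbccabacabceec$

Answer: dbccabacabceec$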